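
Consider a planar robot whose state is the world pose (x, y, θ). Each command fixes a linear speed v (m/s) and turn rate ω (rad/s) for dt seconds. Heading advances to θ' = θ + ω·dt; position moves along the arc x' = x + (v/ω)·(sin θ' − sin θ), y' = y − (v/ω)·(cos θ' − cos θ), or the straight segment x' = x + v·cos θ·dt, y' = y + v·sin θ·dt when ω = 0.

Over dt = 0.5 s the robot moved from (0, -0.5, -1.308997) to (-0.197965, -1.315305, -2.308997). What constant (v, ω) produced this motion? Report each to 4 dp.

v = 1.7500, ω = -2.0000

Δθ = -2.308997 − -1.308997 = -1.000000
ω = Δθ/dt = -1.000000/0.5 = -2.0000
R = −Δy/(cos θ' − cos θ) = -0.8750
v = R·ω = -0.8750·-2.0000 = 1.7500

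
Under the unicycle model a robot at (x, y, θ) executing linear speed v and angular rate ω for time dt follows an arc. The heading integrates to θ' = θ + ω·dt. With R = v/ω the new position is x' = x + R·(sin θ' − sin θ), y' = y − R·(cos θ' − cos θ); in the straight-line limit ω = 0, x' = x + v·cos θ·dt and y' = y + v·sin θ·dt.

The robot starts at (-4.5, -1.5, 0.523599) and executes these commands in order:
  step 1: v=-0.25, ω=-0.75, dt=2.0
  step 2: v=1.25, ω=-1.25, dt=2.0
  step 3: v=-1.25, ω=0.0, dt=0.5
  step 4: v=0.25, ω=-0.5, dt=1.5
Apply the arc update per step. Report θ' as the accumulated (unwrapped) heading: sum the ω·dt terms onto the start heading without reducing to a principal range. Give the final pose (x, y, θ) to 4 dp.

(-5.7874, -2.8691, -4.2264)

step 1: θ'=-0.9764 (R=0.3333) → pose (-4.9428, -1.3980, -0.9764)
step 2: θ'=-3.4764 (R=-1.0000) → pose (-6.0999, -2.9025, -3.4764)
step 3: θ'=-3.4764 (straight) → pose (-5.5096, -3.1078, -3.4764)
step 4: θ'=-4.2264 (R=-0.5000) → pose (-5.7874, -2.8691, -4.2264)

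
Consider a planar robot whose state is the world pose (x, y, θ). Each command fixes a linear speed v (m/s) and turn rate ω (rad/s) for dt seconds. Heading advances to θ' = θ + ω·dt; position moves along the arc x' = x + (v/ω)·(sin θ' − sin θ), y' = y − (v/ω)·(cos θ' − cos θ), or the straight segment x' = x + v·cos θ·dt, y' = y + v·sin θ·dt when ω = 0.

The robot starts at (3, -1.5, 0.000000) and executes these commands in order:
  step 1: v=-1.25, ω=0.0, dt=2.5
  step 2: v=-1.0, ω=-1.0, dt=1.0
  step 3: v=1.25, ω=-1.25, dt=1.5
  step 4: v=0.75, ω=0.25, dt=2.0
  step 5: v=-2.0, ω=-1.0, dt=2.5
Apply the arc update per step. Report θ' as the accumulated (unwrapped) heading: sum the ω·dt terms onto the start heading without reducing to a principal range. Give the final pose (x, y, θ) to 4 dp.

(0.5258, -5.0428, -4.8750)

step 1: θ'=0.0000 (straight) → pose (-0.1250, -1.5000, 0.0000)
step 2: θ'=-1.0000 (R=1.0000) → pose (-0.9665, -1.0403, -1.0000)
step 3: θ'=-2.8750 (R=-1.0000) → pose (-1.5445, -2.5453, -2.8750)
step 4: θ'=-2.3750 (R=3.0000) → pose (-2.8352, -3.2785, -2.3750)
step 5: θ'=-4.8750 (R=2.0000) → pose (0.5258, -5.0428, -4.8750)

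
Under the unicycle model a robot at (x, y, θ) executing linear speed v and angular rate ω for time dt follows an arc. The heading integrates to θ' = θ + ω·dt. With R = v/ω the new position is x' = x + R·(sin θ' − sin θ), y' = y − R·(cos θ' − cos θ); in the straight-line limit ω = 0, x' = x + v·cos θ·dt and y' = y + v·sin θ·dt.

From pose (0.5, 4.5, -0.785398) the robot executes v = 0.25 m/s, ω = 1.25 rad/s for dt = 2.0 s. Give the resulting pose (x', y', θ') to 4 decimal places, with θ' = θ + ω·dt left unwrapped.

(0.8394, 4.6701, 1.7146)

θ' = -0.7854 + 1.25·2.0 = 1.7146
R = v/ω = 0.25/1.25 = 0.2000
x' = 0.5 + 0.2000·(sin 1.7146 − sin -0.7854) = 0.8394
y' = 4.5 − 0.2000·(cos 1.7146 − cos -0.7854) = 4.6701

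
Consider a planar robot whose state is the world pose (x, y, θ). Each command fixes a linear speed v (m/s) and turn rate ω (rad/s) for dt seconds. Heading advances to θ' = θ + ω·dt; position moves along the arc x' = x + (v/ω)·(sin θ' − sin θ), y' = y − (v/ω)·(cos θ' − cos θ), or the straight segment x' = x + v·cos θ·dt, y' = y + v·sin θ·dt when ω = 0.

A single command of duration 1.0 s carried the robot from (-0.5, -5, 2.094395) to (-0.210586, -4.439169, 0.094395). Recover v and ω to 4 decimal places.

Δθ = 0.094395 − 2.094395 = -2.000000
ω = Δθ/dt = -2.000000/1.0 = -2.0000
R = −Δy/(cos θ' − cos θ) = -0.3750
v = R·ω = -0.3750·-2.0000 = 0.7500

v = 0.7500, ω = -2.0000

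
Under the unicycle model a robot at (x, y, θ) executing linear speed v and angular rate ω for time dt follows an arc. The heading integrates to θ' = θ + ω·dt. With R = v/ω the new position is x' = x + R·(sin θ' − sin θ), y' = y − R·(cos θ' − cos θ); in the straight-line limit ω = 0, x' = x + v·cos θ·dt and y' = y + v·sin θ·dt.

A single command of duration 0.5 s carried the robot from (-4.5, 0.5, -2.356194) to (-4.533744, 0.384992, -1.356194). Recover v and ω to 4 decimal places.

Δθ = -1.356194 − -2.356194 = 1.000000
ω = Δθ/dt = 1.000000/0.5 = 2.0000
R = −Δy/(cos θ' − cos θ) = 0.1250
v = R·ω = 0.1250·2.0000 = 0.2500

v = 0.2500, ω = 2.0000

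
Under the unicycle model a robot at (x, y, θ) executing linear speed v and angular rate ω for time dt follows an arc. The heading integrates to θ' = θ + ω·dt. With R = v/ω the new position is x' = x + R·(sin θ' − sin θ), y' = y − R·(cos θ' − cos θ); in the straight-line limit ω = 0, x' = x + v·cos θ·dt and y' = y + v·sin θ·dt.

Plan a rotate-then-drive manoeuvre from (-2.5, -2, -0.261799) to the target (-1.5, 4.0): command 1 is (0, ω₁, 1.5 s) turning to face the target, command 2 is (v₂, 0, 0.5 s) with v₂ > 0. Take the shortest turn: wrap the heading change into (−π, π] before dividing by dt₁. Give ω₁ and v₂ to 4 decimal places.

heading to target = atan2(4−-2, -1.5−-2.5) = 1.4056
Δθ = wrap(1.4056 − -0.2618) = 1.6674; ω₁ = Δθ/dt₁ = 1.1116
distance = √((-1.5−-2.5)² + (4−-2)²) = 6.0828; v₂ = distance/dt₂ = 12.1655

ω₁ = 1.1116, v₂ = 12.1655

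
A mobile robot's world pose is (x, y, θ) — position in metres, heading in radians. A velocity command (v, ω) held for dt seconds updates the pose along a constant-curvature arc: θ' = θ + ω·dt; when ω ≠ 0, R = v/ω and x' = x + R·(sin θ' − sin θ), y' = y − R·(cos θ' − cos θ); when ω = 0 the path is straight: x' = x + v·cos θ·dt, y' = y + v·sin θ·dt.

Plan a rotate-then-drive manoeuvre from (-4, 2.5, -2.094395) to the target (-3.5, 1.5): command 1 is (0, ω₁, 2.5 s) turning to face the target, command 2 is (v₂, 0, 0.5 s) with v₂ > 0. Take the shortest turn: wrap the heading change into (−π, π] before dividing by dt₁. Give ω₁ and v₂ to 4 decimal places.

heading to target = atan2(1.5−2.5, -3.5−-4) = -1.1071
Δθ = wrap(-1.1071 − -2.0944) = 0.9872; ω₁ = Δθ/dt₁ = 0.3949
distance = √((-3.5−-4)² + (1.5−2.5)²) = 1.1180; v₂ = distance/dt₂ = 2.2361

ω₁ = 0.3949, v₂ = 2.2361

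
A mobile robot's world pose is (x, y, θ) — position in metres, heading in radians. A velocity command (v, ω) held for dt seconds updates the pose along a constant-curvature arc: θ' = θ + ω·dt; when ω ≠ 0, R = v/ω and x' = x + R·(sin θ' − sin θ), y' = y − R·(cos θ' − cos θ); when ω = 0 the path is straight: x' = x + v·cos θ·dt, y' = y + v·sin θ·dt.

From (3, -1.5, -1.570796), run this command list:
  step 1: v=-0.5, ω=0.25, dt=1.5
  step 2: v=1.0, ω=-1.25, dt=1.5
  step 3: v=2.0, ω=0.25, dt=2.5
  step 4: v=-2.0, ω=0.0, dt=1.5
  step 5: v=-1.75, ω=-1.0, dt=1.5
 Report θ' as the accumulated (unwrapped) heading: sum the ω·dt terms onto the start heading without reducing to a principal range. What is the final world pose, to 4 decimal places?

step 1: θ'=-1.1958 (R=-2.0000) → pose (2.8610, -0.7675, -1.1958)
step 2: θ'=-3.0708 (R=-0.8000) → pose (2.1732, -1.8585, -3.0708)
step 3: θ'=-2.4458 (R=8.0000) → pose (-2.3889, -3.6981, -2.4458)
step 4: θ'=-2.4458 (straight) → pose (-0.0862, -1.7751, -2.4458)
step 5: θ'=-3.9458 (R=1.7500) → pose (2.2960, -1.9043, -3.9458)

(2.2960, -1.9043, -3.9458)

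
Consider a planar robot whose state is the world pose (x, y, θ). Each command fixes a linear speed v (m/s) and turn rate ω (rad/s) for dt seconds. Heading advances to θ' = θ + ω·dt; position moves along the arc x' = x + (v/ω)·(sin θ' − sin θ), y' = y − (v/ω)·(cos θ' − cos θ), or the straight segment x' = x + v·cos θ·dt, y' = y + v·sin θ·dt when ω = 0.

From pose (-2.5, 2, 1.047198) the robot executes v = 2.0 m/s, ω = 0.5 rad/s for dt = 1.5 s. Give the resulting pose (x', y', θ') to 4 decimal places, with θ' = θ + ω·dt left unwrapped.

(-2.0662, 4.8979, 1.7972)

θ' = 1.0472 + 0.5·1.5 = 1.7972
R = v/ω = 2.0/0.5 = 4.0000
x' = -2.5 + 4.0000·(sin 1.7972 − sin 1.0472) = -2.0662
y' = 2 − 4.0000·(cos 1.7972 − cos 1.0472) = 4.8979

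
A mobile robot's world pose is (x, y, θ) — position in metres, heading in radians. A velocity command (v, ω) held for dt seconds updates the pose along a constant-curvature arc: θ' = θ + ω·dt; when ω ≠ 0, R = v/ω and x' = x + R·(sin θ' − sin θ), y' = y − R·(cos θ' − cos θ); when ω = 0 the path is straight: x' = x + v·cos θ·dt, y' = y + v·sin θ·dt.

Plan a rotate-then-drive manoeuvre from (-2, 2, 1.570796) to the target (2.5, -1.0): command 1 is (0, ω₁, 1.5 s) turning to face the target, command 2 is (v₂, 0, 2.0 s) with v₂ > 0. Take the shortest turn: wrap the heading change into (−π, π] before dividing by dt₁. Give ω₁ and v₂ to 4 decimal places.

heading to target = atan2(-1−2, 2.5−-2) = -0.5880
Δθ = wrap(-0.5880 − 1.5708) = -2.1588; ω₁ = Δθ/dt₁ = -1.4392
distance = √((2.5−-2)² + (-1−2)²) = 5.4083; v₂ = distance/dt₂ = 2.7042

ω₁ = -1.4392, v₂ = 2.7042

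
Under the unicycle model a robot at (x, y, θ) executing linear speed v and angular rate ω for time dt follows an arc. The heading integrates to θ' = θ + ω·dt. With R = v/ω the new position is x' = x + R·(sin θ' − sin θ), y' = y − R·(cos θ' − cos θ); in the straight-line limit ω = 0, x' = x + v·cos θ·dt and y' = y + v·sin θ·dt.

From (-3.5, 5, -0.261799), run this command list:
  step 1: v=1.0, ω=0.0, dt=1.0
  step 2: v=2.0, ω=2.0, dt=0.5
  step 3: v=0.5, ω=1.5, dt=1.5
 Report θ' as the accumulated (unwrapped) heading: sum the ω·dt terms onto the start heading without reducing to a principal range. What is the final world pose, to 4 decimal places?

step 1: θ'=-0.2618 (straight) → pose (-2.5341, 4.7412, -0.2618)
step 2: θ'=0.7382 (R=1.0000) → pose (-1.6023, 4.9674, 0.7382)
step 3: θ'=2.9882 (R=0.3333) → pose (-1.7757, 5.5434, 2.9882)

(-1.7757, 5.5434, 2.9882)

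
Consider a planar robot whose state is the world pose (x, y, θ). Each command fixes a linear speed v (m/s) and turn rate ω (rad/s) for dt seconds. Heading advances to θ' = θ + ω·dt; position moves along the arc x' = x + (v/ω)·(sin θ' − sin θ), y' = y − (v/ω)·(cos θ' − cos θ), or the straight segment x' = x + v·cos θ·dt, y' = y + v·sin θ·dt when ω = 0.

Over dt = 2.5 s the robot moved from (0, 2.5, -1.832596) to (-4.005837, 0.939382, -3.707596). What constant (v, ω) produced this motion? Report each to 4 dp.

v = 2.0000, ω = -0.7500

Δθ = -3.707596 − -1.832596 = -1.875000
ω = Δθ/dt = -1.875000/2.5 = -0.7500
R = Δx/(sin θ' − sin θ) = -2.6667
v = R·ω = -2.6667·-0.7500 = 2.0000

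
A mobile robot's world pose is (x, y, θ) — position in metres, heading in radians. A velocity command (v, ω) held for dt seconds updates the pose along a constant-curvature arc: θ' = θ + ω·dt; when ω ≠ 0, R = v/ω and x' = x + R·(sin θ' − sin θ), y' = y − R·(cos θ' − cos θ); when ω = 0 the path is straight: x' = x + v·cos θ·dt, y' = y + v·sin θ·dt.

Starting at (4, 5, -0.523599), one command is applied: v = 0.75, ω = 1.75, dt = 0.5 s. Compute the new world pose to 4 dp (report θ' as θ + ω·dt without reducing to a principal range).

θ' = -0.5236 + 1.75·0.5 = 0.3514
R = v/ω = 0.75/1.75 = 0.4286
x' = 4 + 0.4286·(sin 0.3514 − sin -0.5236) = 4.3618
y' = 5 − 0.4286·(cos 0.3514 − cos -0.5236) = 4.9688

(4.3618, 4.9688, 0.3514)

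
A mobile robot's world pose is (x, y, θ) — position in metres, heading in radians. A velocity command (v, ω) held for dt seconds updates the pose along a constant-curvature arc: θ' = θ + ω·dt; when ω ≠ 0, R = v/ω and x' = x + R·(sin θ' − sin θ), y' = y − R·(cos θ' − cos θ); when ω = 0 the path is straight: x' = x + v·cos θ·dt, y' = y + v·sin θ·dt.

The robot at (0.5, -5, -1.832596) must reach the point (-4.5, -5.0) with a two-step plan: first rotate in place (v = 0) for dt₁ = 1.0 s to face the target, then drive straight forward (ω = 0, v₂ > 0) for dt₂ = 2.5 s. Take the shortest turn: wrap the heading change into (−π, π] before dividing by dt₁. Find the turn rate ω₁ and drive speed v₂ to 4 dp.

ω₁ = -1.3090, v₂ = 2.0000

heading to target = atan2(-5−-5, -4.5−0.5) = 3.1416
Δθ = wrap(3.1416 − -1.8326) = -1.3090; ω₁ = Δθ/dt₁ = -1.3090
distance = √((-4.5−0.5)² + (-5−-5)²) = 5.0000; v₂ = distance/dt₂ = 2.0000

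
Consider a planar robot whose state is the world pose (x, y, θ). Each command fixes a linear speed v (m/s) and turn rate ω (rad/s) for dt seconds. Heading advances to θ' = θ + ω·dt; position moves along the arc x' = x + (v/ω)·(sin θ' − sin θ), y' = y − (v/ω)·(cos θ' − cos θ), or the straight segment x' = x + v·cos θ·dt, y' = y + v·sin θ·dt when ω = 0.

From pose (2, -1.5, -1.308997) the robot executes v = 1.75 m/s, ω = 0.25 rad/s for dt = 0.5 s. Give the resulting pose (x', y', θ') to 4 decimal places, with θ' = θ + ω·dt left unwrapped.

(2.2786, -2.3289, -1.1840)

θ' = -1.3090 + 0.25·0.5 = -1.1840
R = v/ω = 1.75/0.25 = 7.0000
x' = 2 + 7.0000·(sin -1.1840 − sin -1.3090) = 2.2786
y' = -1.5 − 7.0000·(cos -1.1840 − cos -1.3090) = -2.3289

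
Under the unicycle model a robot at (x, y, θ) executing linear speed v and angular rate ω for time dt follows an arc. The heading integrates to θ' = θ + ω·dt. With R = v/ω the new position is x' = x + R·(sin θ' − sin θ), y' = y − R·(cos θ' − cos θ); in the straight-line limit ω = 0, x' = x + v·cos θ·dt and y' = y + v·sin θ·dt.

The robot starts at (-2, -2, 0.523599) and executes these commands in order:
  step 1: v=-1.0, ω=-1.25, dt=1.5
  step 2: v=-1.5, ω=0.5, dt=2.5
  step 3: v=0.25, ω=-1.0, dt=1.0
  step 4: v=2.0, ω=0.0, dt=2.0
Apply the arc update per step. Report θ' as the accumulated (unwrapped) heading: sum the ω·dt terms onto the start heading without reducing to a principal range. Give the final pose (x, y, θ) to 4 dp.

step 1: θ'=-1.3514 (R=0.8000) → pose (-3.1808, -1.4813, -1.3514)
step 2: θ'=-0.1014 (R=-3.0000) → pose (-5.8052, 0.8504, -0.1014)
step 3: θ'=-1.1014 (R=-0.2500) → pose (-5.6076, 0.7148, -1.1014)
step 4: θ'=-1.1014 (straight) → pose (-3.7982, -2.8526, -1.1014)

(-3.7982, -2.8526, -1.1014)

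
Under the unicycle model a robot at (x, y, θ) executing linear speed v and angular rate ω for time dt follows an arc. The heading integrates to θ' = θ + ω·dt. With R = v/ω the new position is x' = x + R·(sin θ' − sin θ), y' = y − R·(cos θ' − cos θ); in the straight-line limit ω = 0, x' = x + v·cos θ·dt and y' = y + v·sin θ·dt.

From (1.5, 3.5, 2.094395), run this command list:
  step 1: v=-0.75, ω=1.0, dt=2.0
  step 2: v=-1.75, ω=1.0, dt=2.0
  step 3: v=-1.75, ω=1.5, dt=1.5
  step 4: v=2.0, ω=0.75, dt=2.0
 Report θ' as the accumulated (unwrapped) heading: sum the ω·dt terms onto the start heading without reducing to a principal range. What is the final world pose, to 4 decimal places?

(-3.0240, 5.6572, 9.8444)

step 1: θ'=4.0944 (R=-0.7500) → pose (2.7608, 3.4404, 4.0944)
step 2: θ'=6.0944 (R=-1.7500) → pose (1.6629, 6.1733, 6.0944)
step 3: θ'=8.3444 (R=-1.1667) → pose (0.4148, 4.4779, 8.3444)
step 4: θ'=9.8444 (R=2.6667) → pose (-3.0240, 5.6572, 9.8444)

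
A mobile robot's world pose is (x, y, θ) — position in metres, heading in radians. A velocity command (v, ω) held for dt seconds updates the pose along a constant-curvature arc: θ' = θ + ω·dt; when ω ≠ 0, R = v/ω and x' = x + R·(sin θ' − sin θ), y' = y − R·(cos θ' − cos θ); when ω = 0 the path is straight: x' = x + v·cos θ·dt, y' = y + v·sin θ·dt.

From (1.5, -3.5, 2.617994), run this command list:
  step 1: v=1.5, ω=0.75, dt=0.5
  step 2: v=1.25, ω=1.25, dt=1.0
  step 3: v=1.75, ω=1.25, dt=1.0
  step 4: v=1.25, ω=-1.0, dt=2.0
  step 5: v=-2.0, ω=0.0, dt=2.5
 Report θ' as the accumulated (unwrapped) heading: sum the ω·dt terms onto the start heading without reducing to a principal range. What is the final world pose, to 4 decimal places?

step 1: θ'=2.9930 (R=2.0000) → pose (0.7961, -3.2541, 2.9930)
step 2: θ'=4.2430 (R=1.0000) → pose (-0.2438, -3.7907, 4.2430)
step 3: θ'=5.4930 (R=1.4000) → pose (0.0101, -5.4092, 5.4930)
step 4: θ'=3.4930 (R=-1.2500) → pose (-0.4477, -7.4625, 3.4930)
step 5: θ'=3.4930 (straight) → pose (4.2467, -5.7414, 3.4930)

(4.2467, -5.7414, 3.4930)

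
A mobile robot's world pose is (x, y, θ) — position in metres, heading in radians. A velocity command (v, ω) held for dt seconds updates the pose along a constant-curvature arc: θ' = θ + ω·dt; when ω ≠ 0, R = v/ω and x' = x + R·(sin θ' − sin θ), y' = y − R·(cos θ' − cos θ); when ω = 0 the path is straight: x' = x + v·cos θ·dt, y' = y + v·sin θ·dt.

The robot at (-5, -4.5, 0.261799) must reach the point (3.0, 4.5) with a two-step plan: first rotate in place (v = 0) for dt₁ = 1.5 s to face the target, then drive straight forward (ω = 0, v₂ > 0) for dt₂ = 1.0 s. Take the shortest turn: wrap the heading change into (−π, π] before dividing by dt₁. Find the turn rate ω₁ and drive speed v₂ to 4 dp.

ω₁ = 0.3882, v₂ = 12.0416

heading to target = atan2(4.5−-4.5, 3−-5) = 0.8442
Δθ = wrap(0.8442 − 0.2618) = 0.5824; ω₁ = Δθ/dt₁ = 0.3882
distance = √((3−-5)² + (4.5−-4.5)²) = 12.0416; v₂ = distance/dt₂ = 12.0416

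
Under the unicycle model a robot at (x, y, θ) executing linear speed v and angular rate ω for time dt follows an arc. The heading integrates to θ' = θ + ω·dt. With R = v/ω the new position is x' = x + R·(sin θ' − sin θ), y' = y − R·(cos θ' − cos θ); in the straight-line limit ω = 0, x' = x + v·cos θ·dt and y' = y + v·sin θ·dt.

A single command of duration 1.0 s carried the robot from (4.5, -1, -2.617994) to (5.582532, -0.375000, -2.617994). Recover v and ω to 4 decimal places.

v = -1.2500, ω = 0.0000

Δθ = -2.617994 − -2.617994 = 0.000000
ω = Δθ/dt = 0.000000/1.0 = 0.0000
ω = 0 → v = (Δx·cos θ + Δy·sin θ)/dt = -1.2500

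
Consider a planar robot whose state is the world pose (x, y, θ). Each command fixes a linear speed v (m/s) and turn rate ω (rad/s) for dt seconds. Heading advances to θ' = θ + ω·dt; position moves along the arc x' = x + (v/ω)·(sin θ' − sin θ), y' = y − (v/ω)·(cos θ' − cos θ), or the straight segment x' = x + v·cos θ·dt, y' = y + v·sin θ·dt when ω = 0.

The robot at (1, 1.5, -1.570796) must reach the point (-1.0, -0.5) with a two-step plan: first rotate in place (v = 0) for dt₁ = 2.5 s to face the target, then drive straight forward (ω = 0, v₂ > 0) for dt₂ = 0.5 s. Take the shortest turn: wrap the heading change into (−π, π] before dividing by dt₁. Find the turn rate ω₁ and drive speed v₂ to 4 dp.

heading to target = atan2(-0.5−1.5, -1−1) = -2.3562
Δθ = wrap(-2.3562 − -1.5708) = -0.7854; ω₁ = Δθ/dt₁ = -0.3142
distance = √((-1−1)² + (-0.5−1.5)²) = 2.8284; v₂ = distance/dt₂ = 5.6569

ω₁ = -0.3142, v₂ = 5.6569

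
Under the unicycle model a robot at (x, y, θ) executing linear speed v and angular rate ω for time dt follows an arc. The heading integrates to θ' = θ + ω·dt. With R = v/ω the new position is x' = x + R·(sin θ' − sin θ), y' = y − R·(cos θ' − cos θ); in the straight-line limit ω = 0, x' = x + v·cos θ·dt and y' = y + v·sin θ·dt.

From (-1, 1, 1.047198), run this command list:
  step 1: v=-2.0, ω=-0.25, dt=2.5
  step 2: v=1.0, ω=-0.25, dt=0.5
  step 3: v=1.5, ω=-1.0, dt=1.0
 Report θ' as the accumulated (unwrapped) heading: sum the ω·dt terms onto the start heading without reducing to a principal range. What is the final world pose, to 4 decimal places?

(-2.7736, -2.4113, -0.7028)

step 1: θ'=0.4222 (R=8.0000) → pose (-4.6501, -2.2975, 0.4222)
step 2: θ'=0.2972 (R=-4.0000) → pose (-4.1824, -2.1216, 0.2972)
step 3: θ'=-0.7028 (R=-1.5000) → pose (-2.7736, -2.4113, -0.7028)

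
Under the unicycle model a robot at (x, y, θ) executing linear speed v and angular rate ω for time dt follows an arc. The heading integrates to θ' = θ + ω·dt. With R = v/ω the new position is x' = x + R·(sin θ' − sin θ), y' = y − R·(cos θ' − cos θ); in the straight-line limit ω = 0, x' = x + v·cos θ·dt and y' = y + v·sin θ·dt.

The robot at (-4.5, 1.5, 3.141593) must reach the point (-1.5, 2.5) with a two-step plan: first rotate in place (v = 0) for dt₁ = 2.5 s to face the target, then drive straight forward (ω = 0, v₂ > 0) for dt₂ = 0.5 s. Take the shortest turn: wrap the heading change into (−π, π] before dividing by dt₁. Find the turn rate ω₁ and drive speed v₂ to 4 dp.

heading to target = atan2(2.5−1.5, -1.5−-4.5) = 0.3218
Δθ = wrap(0.3218 − 3.1416) = -2.8198; ω₁ = Δθ/dt₁ = -1.1279
distance = √((-1.5−-4.5)² + (2.5−1.5)²) = 3.1623; v₂ = distance/dt₂ = 6.3246

ω₁ = -1.1279, v₂ = 6.3246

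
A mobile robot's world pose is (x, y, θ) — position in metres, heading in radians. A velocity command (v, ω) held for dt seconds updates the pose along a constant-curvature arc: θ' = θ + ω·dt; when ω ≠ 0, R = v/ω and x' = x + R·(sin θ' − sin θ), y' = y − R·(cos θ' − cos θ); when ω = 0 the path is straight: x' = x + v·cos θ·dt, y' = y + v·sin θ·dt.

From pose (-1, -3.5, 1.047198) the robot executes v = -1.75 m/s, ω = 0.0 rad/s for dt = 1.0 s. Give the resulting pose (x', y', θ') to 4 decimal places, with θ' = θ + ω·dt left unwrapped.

(-1.8750, -5.0155, 1.0472)

θ' = 1.0472 + 0.0·1.0 = 1.0472
ω = 0 → straight: x' = -1 + -1.75·cos(1.0472)·1.0 = -1.8750
y' = -3.5 + -1.75·sin(1.0472)·1.0 = -5.0155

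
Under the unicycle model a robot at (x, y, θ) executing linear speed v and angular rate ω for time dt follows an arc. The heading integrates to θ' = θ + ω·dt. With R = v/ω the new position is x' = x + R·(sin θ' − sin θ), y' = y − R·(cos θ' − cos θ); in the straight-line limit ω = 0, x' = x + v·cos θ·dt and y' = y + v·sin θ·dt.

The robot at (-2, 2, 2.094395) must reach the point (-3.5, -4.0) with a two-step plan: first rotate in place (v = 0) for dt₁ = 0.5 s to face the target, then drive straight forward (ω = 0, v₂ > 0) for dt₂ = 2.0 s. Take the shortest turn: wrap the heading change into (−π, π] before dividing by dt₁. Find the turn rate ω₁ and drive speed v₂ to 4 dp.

heading to target = atan2(-4−2, -3.5−-2) = -1.8158
Δθ = wrap(-1.8158 − 2.0944) = 2.3730; ω₁ = Δθ/dt₁ = 4.7460
distance = √((-3.5−-2)² + (-4−2)²) = 6.1847; v₂ = distance/dt₂ = 3.0923

ω₁ = 4.7460, v₂ = 3.0923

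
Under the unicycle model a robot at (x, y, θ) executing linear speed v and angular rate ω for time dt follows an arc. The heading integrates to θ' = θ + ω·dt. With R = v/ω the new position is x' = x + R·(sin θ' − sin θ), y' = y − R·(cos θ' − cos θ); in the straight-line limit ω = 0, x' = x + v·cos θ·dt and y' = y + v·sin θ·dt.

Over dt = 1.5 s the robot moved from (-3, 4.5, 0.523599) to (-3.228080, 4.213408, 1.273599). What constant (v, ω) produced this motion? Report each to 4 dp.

Δθ = 1.273599 − 0.523599 = 0.750000
ω = Δθ/dt = 0.750000/1.5 = 0.5000
R = −Δy/(cos θ' − cos θ) = -0.5000
v = R·ω = -0.5000·0.5000 = -0.2500

v = -0.2500, ω = 0.5000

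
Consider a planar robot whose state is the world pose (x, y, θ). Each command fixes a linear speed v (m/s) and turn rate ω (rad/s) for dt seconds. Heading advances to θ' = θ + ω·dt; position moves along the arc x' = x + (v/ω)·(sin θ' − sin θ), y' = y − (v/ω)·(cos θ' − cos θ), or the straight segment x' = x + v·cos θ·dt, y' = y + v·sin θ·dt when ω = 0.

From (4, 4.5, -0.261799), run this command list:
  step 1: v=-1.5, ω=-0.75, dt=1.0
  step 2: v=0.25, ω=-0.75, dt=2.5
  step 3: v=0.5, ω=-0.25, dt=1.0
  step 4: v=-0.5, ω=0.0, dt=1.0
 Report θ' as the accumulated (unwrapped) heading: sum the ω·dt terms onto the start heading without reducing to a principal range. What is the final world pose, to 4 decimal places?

(2.6290, 4.8097, -3.1368)

step 1: θ'=-1.0118 (R=2.0000) → pose (2.8221, 5.3712, -1.0118)
step 2: θ'=-2.8868 (R=-0.3333) → pose (2.6235, 4.8718, -2.8868)
step 3: θ'=-3.1368 (R=-2.0000) → pose (2.1290, 4.8073, -3.1368)
step 4: θ'=-3.1368 (straight) → pose (2.6290, 4.8097, -3.1368)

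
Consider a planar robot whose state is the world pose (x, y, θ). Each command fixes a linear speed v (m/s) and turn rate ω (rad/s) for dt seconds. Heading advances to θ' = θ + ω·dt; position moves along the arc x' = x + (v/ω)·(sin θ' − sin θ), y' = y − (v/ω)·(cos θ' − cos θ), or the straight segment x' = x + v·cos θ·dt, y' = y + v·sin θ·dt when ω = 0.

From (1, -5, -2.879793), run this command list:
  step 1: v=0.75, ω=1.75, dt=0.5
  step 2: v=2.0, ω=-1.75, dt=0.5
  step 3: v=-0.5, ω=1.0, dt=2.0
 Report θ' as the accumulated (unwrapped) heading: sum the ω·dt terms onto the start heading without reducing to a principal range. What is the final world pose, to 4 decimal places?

(0.2369, -5.0555, -0.8798)

step 1: θ'=-2.0048 (R=0.4286) → pose (0.7221, -5.2338, -2.0048)
step 2: θ'=-2.8798 (R=-1.1429) → pose (-0.0190, -5.8571, -2.8798)
step 3: θ'=-0.8798 (R=-0.5000) → pose (0.2369, -5.0555, -0.8798)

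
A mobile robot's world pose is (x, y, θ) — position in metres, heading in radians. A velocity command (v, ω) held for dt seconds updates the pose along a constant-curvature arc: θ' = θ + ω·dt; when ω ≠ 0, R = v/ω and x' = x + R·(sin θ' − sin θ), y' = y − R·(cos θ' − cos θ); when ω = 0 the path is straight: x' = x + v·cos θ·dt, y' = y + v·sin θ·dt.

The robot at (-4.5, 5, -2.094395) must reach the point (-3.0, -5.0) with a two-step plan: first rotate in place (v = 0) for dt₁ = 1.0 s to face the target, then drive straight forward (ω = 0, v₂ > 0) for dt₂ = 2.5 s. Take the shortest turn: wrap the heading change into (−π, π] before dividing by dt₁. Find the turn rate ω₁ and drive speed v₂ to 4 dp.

ω₁ = 0.6725, v₂ = 4.0447

heading to target = atan2(-5−5, -3−-4.5) = -1.4219
Δθ = wrap(-1.4219 − -2.0944) = 0.6725; ω₁ = Δθ/dt₁ = 0.6725
distance = √((-3−-4.5)² + (-5−5)²) = 10.1119; v₂ = distance/dt₂ = 4.0447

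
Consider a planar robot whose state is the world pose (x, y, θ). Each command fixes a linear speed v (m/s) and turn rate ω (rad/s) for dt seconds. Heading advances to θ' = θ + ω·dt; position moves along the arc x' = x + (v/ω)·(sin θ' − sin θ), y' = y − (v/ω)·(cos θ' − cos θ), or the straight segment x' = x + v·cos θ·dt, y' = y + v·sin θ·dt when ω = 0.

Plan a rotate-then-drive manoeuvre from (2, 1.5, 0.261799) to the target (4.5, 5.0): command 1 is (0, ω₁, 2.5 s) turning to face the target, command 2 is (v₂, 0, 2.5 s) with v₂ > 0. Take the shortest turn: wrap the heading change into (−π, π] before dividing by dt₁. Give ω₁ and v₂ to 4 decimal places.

ω₁ = 0.2755, v₂ = 1.7205

heading to target = atan2(5−1.5, 4.5−2) = 0.9505
Δθ = wrap(0.9505 − 0.2618) = 0.6887; ω₁ = Δθ/dt₁ = 0.2755
distance = √((4.5−2)² + (5−1.5)²) = 4.3012; v₂ = distance/dt₂ = 1.7205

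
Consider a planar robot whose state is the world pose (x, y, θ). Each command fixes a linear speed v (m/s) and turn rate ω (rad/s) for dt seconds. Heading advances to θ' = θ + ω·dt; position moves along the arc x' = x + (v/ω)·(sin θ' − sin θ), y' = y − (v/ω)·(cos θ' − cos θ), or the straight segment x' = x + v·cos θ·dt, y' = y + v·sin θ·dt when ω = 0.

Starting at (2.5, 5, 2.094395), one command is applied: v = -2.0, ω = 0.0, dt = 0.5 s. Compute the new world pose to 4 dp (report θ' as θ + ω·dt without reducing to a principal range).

(3.0000, 4.1340, 2.0944)

θ' = 2.0944 + 0.0·0.5 = 2.0944
ω = 0 → straight: x' = 2.5 + -2.0·cos(2.0944)·0.5 = 3.0000
y' = 5 + -2.0·sin(2.0944)·0.5 = 4.1340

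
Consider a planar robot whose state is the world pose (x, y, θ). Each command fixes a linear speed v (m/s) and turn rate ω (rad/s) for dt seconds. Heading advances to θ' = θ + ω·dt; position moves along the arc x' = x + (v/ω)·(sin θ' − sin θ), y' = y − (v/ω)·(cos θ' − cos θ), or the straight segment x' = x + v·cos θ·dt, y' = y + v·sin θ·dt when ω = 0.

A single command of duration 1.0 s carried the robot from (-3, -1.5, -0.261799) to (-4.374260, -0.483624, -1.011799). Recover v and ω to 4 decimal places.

Δθ = -1.011799 − -0.261799 = -0.750000
ω = Δθ/dt = -0.750000/1.0 = -0.7500
R = Δx/(sin θ' − sin θ) = 2.3333
v = R·ω = 2.3333·-0.7500 = -1.7500

v = -1.7500, ω = -0.7500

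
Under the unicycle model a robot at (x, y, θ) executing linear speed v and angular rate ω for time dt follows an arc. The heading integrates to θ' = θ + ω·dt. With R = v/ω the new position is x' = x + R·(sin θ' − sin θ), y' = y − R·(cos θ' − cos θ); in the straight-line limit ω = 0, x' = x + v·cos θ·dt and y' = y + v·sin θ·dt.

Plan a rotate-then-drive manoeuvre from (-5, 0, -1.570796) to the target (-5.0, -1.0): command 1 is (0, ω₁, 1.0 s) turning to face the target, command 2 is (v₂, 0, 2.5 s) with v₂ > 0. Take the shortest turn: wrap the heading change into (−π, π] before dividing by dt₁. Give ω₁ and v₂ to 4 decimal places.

heading to target = atan2(-1−0, -5−-5) = -1.5708
Δθ = wrap(-1.5708 − -1.5708) = 0.0000; ω₁ = Δθ/dt₁ = 0.0000
distance = √((-5−-5)² + (-1−0)²) = 1.0000; v₂ = distance/dt₂ = 0.4000

ω₁ = 0.0000, v₂ = 0.4000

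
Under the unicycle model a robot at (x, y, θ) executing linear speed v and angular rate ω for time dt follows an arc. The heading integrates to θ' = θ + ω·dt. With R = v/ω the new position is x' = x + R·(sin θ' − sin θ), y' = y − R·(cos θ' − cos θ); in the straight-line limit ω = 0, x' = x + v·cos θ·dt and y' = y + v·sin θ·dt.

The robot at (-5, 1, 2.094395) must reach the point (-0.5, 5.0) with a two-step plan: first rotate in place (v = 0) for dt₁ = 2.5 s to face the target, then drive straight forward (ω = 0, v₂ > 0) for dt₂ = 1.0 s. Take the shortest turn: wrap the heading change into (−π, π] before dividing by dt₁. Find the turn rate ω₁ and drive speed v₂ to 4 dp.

heading to target = atan2(5−1, -0.5−-5) = 0.7266
Δθ = wrap(0.7266 − 2.0944) = -1.3678; ω₁ = Δθ/dt₁ = -0.5471
distance = √((-0.5−-5)² + (5−1)²) = 6.0208; v₂ = distance/dt₂ = 6.0208

ω₁ = -0.5471, v₂ = 6.0208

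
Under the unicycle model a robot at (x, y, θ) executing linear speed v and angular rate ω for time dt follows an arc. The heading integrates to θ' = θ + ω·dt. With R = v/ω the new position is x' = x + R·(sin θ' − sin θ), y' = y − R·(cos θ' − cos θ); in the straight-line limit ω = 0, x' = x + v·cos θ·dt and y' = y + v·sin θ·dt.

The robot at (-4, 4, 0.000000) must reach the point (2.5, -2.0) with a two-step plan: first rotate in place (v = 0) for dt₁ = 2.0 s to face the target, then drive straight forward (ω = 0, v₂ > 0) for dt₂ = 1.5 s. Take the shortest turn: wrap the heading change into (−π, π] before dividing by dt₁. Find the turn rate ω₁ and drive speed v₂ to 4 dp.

ω₁ = -0.3727, v₂ = 5.8973

heading to target = atan2(-2−4, 2.5−-4) = -0.7454
Δθ = wrap(-0.7454 − 0.0000) = -0.7454; ω₁ = Δθ/dt₁ = -0.3727
distance = √((2.5−-4)² + (-2−4)²) = 8.8459; v₂ = distance/dt₂ = 5.8973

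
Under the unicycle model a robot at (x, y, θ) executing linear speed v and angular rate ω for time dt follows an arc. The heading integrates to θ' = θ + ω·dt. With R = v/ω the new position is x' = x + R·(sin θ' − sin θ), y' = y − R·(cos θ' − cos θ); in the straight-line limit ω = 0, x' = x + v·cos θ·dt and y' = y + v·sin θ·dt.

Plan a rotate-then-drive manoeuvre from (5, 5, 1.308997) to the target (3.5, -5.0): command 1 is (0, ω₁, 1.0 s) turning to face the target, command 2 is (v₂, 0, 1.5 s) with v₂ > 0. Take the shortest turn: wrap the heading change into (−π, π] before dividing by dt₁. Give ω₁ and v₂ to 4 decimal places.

ω₁ = -3.0287, v₂ = 6.7412

heading to target = atan2(-5−5, 3.5−5) = -1.7197
Δθ = wrap(-1.7197 − 1.3090) = -3.0287; ω₁ = Δθ/dt₁ = -3.0287
distance = √((3.5−5)² + (-5−5)²) = 10.1119; v₂ = distance/dt₂ = 6.7412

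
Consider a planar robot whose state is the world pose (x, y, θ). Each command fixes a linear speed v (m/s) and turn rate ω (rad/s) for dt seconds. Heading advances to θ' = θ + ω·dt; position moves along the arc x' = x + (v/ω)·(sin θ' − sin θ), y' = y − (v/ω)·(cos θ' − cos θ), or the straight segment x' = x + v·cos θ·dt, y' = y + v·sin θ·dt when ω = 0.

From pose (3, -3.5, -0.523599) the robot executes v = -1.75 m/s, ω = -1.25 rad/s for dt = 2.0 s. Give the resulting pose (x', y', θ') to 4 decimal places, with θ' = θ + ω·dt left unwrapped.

(3.5352, -0.8973, -3.0236)

θ' = -0.5236 + -1.25·2.0 = -3.0236
R = v/ω = -1.75/-1.25 = 1.4000
x' = 3 + 1.4000·(sin -3.0236 − sin -0.5236) = 3.5352
y' = -3.5 − 1.4000·(cos -3.0236 − cos -0.5236) = -0.8973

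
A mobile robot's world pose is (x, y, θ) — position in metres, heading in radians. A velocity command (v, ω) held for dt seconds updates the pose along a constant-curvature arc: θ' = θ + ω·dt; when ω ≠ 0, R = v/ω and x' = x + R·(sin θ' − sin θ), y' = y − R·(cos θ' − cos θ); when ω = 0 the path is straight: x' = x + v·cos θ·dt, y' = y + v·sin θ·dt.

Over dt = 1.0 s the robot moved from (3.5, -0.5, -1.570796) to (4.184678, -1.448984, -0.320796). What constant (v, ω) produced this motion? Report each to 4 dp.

Δθ = -0.320796 − -1.570796 = 1.250000
ω = Δθ/dt = 1.250000/1.0 = 1.2500
R = −Δy/(cos θ' − cos θ) = 1.0000
v = R·ω = 1.0000·1.2500 = 1.2500

v = 1.2500, ω = 1.2500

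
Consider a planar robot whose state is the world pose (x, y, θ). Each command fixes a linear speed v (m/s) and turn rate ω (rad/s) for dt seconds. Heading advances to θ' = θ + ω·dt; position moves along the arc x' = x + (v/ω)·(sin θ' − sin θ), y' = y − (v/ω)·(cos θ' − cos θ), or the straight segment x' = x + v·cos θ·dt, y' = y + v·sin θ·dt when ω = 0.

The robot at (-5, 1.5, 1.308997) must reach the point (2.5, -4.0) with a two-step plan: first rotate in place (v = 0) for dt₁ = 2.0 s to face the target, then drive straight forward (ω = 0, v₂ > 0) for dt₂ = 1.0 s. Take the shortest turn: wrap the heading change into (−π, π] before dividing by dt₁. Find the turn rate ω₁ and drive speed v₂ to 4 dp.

ω₁ = -0.9709, v₂ = 9.3005

heading to target = atan2(-4−1.5, 2.5−-5) = -0.6327
Δθ = wrap(-0.6327 − 1.3090) = -1.9417; ω₁ = Δθ/dt₁ = -0.9709
distance = √((2.5−-5)² + (-4−1.5)²) = 9.3005; v₂ = distance/dt₂ = 9.3005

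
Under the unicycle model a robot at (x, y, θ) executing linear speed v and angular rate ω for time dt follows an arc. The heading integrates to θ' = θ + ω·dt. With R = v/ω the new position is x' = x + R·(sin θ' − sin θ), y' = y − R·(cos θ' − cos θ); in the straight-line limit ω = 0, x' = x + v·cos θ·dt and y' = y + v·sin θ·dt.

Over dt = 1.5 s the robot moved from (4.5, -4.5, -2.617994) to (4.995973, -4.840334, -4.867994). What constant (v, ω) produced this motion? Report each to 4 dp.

Δθ = -4.867994 − -2.617994 = -2.250000
ω = Δθ/dt = -2.250000/1.5 = -1.5000
R = Δx/(sin θ' − sin θ) = 0.3333
v = R·ω = 0.3333·-1.5000 = -0.5000

v = -0.5000, ω = -1.5000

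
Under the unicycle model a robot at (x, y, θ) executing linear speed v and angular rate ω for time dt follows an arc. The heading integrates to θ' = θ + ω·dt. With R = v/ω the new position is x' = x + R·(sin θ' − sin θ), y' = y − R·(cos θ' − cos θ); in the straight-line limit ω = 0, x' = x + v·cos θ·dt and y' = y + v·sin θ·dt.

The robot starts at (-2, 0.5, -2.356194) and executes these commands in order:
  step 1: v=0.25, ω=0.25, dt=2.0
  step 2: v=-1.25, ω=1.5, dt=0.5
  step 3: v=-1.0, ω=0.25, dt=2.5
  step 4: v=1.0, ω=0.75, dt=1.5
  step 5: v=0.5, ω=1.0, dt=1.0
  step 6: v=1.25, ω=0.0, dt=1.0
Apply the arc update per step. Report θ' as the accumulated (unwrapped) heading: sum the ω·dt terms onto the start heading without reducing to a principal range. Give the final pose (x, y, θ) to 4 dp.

(-2.5069, 4.2345, 1.6438)

step 1: θ'=-1.8562 (R=1.0000) → pose (-2.2524, 0.0744, -1.8562)
step 2: θ'=-1.1062 (R=-0.8333) → pose (-2.3071, 0.6824, -1.1062)
step 3: θ'=-0.4812 (R=-4.0000) → pose (-4.0317, 2.4359, -0.4812)
step 4: θ'=0.6438 (R=1.3333) → pose (-2.6143, 2.5514, 0.6438)
step 5: θ'=1.6438 (R=0.5000) → pose (-2.4157, 2.9878, 1.6438)
step 6: θ'=1.6438 (straight) → pose (-2.5069, 4.2345, 1.6438)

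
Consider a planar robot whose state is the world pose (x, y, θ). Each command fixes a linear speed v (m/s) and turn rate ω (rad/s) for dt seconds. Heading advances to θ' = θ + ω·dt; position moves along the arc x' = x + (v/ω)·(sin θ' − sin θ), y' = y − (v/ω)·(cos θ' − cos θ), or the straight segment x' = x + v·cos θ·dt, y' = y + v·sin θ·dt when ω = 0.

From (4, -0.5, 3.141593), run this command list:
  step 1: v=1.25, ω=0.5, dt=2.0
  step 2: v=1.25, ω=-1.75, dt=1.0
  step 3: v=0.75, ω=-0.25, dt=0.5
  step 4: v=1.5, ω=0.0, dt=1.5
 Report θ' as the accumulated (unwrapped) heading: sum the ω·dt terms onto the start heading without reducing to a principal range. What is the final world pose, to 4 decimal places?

(-0.8916, 0.2131, 2.2666)

step 1: θ'=4.1416 (R=2.5000) → pose (1.8963, -1.6492, 4.1416)
step 2: θ'=2.3916 (R=-0.7143) → pose (0.8084, -1.7860, 2.3916)
step 3: θ'=2.2666 (R=-3.0000) → pose (0.5507, -1.5139, 2.2666)
step 4: θ'=2.2666 (straight) → pose (-0.8916, 0.2131, 2.2666)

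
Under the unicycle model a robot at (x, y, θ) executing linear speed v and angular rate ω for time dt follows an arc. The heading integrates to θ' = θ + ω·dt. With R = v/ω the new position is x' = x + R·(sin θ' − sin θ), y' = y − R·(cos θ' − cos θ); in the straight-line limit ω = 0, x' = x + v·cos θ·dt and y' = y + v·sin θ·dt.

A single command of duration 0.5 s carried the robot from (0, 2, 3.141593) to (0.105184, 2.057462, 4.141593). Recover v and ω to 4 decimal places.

Δθ = 4.141593 − 3.141593 = 1.000000
ω = Δθ/dt = 1.000000/0.5 = 2.0000
R = Δx/(sin θ' − sin θ) = -0.1250
v = R·ω = -0.1250·2.0000 = -0.2500

v = -0.2500, ω = 2.0000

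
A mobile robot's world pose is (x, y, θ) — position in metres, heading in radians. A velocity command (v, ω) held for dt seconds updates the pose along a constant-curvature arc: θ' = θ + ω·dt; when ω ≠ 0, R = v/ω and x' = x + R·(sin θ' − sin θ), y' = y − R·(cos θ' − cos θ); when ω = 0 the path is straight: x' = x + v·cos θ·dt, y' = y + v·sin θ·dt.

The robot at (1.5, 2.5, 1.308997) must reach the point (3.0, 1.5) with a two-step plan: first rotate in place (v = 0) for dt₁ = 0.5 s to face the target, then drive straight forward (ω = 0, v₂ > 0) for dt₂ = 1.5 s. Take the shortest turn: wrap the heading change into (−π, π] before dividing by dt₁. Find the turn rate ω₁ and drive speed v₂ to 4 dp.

ω₁ = -3.7940, v₂ = 1.2019

heading to target = atan2(1.5−2.5, 3−1.5) = -0.5880
Δθ = wrap(-0.5880 − 1.3090) = -1.8970; ω₁ = Δθ/dt₁ = -3.7940
distance = √((3−1.5)² + (1.5−2.5)²) = 1.8028; v₂ = distance/dt₂ = 1.2019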